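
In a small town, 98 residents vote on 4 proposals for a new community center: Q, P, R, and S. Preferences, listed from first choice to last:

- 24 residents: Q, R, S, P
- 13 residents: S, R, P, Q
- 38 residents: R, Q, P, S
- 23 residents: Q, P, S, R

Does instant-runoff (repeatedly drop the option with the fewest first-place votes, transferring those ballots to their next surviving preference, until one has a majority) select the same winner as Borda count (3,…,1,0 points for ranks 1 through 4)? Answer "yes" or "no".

Instant-runoff — R1 Q 47, P 0, R 38, S 13 (P out); R2 Q 47, R 38, S 13 (S out); R3 Q 47, R 51 (R winner). Winner: R.
Borda — scores: Q 217, P 97, R 188, S 86. Winner: Q.
The two methods disagree.

no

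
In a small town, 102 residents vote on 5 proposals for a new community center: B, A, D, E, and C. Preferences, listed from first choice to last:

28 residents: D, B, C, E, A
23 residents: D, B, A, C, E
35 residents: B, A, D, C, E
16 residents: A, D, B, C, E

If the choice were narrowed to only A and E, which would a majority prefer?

Voters preferring A to E: 74; preferring E to A: 28.
A wins the head-to-head.

A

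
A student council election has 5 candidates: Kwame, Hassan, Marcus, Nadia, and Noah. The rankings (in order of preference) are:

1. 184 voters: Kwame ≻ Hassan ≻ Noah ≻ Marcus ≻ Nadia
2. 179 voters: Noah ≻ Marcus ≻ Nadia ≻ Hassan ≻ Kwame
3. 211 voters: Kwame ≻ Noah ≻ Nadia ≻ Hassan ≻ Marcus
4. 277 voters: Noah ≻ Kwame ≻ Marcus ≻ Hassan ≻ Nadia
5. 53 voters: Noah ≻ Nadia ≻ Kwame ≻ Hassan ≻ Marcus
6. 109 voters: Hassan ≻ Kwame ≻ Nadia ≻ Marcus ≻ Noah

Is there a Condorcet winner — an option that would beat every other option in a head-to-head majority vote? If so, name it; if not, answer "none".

Noah vs Kwame: 509–504 for Noah.
Noah vs Hassan: 720–293 for Noah.
Noah vs Marcus: 904–109 for Noah.
Noah vs Nadia: 904–109 for Noah.
Noah beats every other option head-to-head.

Noah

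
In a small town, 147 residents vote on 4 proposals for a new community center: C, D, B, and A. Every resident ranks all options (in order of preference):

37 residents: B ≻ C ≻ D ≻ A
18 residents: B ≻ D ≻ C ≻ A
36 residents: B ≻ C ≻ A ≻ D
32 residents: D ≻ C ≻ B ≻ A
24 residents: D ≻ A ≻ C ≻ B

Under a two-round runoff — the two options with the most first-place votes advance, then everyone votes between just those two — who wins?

Round 1 first-place votes: C 0, D 56, B 91, A 0.
B and D advance.
Runoff: B is preferred to D by 91 voters; D by 56.
B wins the runoff.

B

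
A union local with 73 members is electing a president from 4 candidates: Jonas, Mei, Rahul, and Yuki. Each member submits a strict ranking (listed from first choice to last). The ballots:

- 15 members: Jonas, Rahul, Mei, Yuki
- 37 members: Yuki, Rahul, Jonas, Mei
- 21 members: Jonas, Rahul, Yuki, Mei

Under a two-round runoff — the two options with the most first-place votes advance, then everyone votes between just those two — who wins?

Yuki

Round 1 first-place votes: Jonas 36, Mei 0, Rahul 0, Yuki 37.
Yuki and Jonas advance.
Runoff: Yuki is preferred to Jonas by 37 voters; Jonas by 36.
Yuki wins the runoff.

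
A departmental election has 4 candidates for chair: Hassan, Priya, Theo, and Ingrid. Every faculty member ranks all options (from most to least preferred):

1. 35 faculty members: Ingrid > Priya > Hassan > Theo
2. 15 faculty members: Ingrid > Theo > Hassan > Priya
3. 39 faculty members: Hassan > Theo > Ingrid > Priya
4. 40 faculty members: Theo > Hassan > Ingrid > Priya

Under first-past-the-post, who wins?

First-place votes: Hassan 39, Priya 0, Theo 40, Ingrid 50.
Ingrid has the most first-place votes.

Ingrid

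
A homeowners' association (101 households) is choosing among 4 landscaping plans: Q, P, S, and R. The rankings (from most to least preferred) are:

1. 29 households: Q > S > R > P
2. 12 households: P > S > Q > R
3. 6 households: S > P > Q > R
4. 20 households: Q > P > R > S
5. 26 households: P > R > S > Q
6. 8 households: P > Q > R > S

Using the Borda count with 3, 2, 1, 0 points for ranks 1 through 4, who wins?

Q: 29·3 + 12·1 + 6·1 + 20·3 + 26·0 + 8·2 = 181
P: 29·0 + 12·3 + 6·2 + 20·2 + 26·3 + 8·3 = 190
S: 29·2 + 12·2 + 6·3 + 20·0 + 26·1 + 8·0 = 126
R: 29·1 + 12·0 + 6·0 + 20·1 + 26·2 + 8·1 = 109
P has the highest Borda score (190).

P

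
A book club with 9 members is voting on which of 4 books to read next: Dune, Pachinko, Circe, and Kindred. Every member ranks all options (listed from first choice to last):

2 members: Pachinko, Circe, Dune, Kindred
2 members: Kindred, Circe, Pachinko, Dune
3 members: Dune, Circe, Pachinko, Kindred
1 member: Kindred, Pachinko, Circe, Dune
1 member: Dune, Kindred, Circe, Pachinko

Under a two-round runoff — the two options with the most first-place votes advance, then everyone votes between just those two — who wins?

Round 1 first-place votes: Dune 4, Pachinko 2, Circe 0, Kindred 3.
Dune and Kindred advance.
Runoff: Dune is preferred to Kindred by 6 voters; Kindred by 3.
Dune wins the runoff.

Dune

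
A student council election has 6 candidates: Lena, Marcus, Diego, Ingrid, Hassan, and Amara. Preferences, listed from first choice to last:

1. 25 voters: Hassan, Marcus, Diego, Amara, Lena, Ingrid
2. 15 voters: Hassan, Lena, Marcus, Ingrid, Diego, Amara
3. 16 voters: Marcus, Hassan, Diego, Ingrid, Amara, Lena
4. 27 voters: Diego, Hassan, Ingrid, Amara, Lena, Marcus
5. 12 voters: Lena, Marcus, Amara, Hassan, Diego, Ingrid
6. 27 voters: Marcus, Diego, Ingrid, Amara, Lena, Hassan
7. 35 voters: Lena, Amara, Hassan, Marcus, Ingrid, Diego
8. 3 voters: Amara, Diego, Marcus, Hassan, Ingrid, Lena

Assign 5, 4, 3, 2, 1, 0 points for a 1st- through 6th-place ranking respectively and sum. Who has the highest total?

Lena: 25·1 + 15·4 + 16·0 + 27·1 + 12·5 + 27·1 + 35·5 + 3·0 = 374
Marcus: 25·4 + 15·3 + 16·5 + 27·0 + 12·4 + 27·5 + 35·2 + 3·3 = 487
Diego: 25·3 + 15·1 + 16·3 + 27·5 + 12·1 + 27·4 + 35·0 + 3·4 = 405
Ingrid: 25·0 + 15·2 + 16·2 + 27·3 + 12·0 + 27·3 + 35·1 + 3·1 = 262
Hassan: 25·5 + 15·5 + 16·4 + 27·4 + 12·2 + 27·0 + 35·3 + 3·2 = 507
Amara: 25·2 + 15·0 + 16·1 + 27·2 + 12·3 + 27·2 + 35·4 + 3·5 = 365
Hassan has the highest Borda score (507).

Hassan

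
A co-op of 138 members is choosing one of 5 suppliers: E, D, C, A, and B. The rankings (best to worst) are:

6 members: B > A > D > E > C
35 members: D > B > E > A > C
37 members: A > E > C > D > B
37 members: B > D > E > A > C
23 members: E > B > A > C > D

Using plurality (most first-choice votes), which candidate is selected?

First-place votes: E 23, D 35, C 0, A 37, B 43.
B has the most first-place votes.

B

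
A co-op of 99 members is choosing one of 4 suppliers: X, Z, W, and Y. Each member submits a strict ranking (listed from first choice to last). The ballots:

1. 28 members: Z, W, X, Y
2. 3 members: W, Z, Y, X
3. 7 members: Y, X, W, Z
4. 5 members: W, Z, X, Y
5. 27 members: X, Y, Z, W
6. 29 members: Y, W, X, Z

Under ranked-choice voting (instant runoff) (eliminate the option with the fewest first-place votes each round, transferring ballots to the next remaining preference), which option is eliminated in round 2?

X

Round 1: X 27, Z 28, W 8, Y 36. Eliminate W.
Round 2: X 27, Z 36, Y 36. Eliminate X.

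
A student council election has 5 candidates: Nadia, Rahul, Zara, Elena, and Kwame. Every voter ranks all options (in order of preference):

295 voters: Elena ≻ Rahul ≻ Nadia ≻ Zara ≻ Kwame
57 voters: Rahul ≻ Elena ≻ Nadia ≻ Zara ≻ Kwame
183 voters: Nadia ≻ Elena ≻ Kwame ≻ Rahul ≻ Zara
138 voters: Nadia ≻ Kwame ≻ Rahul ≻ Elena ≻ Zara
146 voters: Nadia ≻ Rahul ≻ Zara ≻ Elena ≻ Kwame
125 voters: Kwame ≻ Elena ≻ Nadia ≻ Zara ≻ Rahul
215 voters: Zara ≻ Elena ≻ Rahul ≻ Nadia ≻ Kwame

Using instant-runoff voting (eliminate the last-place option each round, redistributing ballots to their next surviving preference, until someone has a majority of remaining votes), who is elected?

Round 1: Nadia 467, Rahul 57, Zara 215, Elena 295, Kwame 125. Eliminate Rahul.
Round 2: Nadia 467, Zara 215, Elena 352, Kwame 125. Eliminate Kwame.
Round 3: Nadia 467, Zara 215, Elena 477. Eliminate Zara.
Round 4: Nadia 467, Elena 692. Elena has a majority.

Elena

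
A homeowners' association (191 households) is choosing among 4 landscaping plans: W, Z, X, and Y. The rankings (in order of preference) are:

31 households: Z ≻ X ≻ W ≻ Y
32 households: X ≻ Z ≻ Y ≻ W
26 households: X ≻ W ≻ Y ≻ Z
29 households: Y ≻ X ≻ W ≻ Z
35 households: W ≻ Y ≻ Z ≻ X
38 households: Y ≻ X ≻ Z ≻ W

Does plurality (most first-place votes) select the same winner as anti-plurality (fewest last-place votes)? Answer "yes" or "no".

Plurality — first-place votes: W 35, Z 31, X 58, Y 67. Winner: Y.
Anti-plurality — last-place votes: W 70, Z 55, X 35, Y 31. Winner: Y.
The two methods agree.

yes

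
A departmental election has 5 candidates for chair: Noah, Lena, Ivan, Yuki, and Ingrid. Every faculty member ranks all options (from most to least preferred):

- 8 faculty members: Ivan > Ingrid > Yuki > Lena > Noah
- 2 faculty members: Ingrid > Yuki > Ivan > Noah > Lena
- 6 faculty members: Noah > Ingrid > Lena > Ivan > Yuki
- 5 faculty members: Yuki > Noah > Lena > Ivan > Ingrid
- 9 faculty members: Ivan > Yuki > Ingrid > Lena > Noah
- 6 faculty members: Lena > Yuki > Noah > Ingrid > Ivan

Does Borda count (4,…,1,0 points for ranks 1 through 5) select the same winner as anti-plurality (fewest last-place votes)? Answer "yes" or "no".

Borda — scores: Noah 53, Lena 63, Ivan 83, Yuki 87, Ingrid 74. Winner: Yuki.
Anti-plurality — last-place votes: Noah 17, Lena 2, Ivan 6, Yuki 6, Ingrid 5. Winner: Lena.
The two methods disagree.

no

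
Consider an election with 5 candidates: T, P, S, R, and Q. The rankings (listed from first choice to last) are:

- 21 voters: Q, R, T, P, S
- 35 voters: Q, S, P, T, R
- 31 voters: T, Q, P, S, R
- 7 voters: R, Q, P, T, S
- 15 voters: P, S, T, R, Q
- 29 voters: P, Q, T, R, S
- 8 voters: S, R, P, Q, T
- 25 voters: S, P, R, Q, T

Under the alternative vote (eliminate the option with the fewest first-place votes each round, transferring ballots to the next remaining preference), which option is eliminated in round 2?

Round 1: T 31, P 44, S 33, R 7, Q 56. Eliminate R.
Round 2: T 31, P 44, S 33, Q 63. Eliminate T.

T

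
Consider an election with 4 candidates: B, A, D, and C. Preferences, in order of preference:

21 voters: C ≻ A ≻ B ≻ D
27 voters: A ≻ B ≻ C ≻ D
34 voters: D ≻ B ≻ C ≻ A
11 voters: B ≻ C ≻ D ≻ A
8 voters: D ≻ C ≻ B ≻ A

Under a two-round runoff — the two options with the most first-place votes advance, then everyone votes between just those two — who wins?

D

Round 1 first-place votes: B 11, A 27, D 42, C 21.
D and A advance.
Runoff: D is preferred to A by 53 voters; A by 48.
D wins the runoff.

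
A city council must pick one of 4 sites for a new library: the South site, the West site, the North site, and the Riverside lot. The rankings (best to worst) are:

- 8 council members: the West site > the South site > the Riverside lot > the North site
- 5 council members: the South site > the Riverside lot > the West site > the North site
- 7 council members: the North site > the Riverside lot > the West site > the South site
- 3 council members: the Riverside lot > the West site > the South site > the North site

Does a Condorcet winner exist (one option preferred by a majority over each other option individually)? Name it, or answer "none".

none

Checking pairwise contests:
the West site beats the South site 18–5.
the Riverside lot beats the West site 15–8.
the South site beats the North site 16–7.
the South site beats the Riverside lot 13–10.
Every option loses at least one head-to-head, so there is no Condorcet winner.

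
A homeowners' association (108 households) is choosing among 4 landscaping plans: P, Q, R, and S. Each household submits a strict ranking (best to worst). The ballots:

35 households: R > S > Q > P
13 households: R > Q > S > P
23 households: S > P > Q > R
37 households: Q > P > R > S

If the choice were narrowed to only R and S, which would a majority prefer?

R

Voters preferring R to S: 85; preferring S to R: 23.
R wins the head-to-head.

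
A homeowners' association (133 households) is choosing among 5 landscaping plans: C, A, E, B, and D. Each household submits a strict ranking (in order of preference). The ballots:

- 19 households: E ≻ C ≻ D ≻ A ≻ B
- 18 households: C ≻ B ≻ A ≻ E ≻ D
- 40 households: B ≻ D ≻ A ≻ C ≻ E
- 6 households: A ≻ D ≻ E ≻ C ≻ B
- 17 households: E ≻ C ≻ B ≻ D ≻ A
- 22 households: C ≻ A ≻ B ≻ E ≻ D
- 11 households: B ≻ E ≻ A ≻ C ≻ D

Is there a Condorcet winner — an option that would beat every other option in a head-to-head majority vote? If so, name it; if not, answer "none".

C vs A: 76–57 for C.
C vs E: 80–53 for C.
C vs B: 82–51 for C.
C vs D: 87–46 for C.
C beats every other option head-to-head.

C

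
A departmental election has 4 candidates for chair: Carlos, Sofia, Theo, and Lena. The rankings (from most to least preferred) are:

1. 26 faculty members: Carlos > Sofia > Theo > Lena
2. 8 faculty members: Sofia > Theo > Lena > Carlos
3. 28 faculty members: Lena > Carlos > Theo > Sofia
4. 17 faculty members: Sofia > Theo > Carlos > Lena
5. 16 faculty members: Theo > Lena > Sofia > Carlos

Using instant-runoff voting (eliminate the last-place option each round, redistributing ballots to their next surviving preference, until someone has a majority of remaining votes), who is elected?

Lena

Round 1: Carlos 26, Sofia 25, Theo 16, Lena 28. Eliminate Theo.
Round 2: Carlos 26, Sofia 25, Lena 44. Eliminate Sofia.
Round 3: Carlos 43, Lena 52. Lena has a majority.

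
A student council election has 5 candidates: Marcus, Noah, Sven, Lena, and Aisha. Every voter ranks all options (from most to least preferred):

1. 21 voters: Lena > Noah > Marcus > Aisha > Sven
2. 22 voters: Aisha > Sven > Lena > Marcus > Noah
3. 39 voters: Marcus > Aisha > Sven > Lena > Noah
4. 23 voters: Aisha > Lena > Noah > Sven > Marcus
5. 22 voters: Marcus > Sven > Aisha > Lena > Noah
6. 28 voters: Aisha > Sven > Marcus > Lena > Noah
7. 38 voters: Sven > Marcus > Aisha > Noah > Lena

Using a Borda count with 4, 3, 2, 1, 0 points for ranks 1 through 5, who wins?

Marcus: 21·2 + 22·1 + 39·4 + 23·0 + 22·4 + 28·2 + 38·3 = 478
Noah: 21·3 + 22·0 + 39·0 + 23·2 + 22·0 + 28·0 + 38·1 = 147
Sven: 21·0 + 22·3 + 39·2 + 23·1 + 22·3 + 28·3 + 38·4 = 469
Lena: 21·4 + 22·2 + 39·1 + 23·3 + 22·1 + 28·1 + 38·0 = 286
Aisha: 21·1 + 22·4 + 39·3 + 23·4 + 22·2 + 28·4 + 38·2 = 550
Aisha has the highest Borda score (550).

Aisha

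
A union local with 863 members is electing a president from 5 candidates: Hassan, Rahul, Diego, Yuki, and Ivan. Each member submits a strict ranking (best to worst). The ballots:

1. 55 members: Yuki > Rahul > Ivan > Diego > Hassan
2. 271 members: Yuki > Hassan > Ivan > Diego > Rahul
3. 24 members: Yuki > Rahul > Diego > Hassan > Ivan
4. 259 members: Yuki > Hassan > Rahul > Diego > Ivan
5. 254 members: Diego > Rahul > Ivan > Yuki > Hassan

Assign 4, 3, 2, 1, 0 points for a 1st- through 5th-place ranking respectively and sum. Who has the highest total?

Hassan: 55·0 + 271·3 + 24·1 + 259·3 + 254·0 = 1614
Rahul: 55·3 + 271·0 + 24·3 + 259·2 + 254·3 = 1517
Diego: 55·1 + 271·1 + 24·2 + 259·1 + 254·4 = 1649
Yuki: 55·4 + 271·4 + 24·4 + 259·4 + 254·1 = 2690
Ivan: 55·2 + 271·2 + 24·0 + 259·0 + 254·2 = 1160
Yuki has the highest Borda score (2690).

Yuki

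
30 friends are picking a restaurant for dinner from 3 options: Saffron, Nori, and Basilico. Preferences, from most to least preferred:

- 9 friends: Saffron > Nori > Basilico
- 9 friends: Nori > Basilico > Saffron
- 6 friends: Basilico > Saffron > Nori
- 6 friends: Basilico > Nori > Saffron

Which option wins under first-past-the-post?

First-place votes: Saffron 9, Nori 9, Basilico 12.
Basilico has the most first-place votes.

Basilico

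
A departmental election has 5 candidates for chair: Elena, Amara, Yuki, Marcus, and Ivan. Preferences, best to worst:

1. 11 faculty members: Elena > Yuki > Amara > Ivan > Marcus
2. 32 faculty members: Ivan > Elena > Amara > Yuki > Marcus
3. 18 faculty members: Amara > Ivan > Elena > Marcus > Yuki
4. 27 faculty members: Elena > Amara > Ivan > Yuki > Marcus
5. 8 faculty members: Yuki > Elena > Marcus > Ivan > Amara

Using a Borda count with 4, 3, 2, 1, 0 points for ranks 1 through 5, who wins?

Elena: 11·4 + 32·3 + 18·2 + 27·4 + 8·3 = 308
Amara: 11·2 + 32·2 + 18·4 + 27·3 + 8·0 = 239
Yuki: 11·3 + 32·1 + 18·0 + 27·1 + 8·4 = 124
Marcus: 11·0 + 32·0 + 18·1 + 27·0 + 8·2 = 34
Ivan: 11·1 + 32·4 + 18·3 + 27·2 + 8·1 = 255
Elena has the highest Borda score (308).

Elena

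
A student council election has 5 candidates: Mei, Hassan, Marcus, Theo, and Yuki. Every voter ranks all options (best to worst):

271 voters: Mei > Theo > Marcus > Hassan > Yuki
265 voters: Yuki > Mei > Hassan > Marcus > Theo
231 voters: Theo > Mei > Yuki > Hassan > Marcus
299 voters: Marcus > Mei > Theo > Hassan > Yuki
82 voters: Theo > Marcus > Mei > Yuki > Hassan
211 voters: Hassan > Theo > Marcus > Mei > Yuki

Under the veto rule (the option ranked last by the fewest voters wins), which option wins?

Mei

Last-place votes: Mei 0, Hassan 82, Marcus 231, Theo 265, Yuki 781.
Mei is ranked last by the fewest voters, so Mei wins.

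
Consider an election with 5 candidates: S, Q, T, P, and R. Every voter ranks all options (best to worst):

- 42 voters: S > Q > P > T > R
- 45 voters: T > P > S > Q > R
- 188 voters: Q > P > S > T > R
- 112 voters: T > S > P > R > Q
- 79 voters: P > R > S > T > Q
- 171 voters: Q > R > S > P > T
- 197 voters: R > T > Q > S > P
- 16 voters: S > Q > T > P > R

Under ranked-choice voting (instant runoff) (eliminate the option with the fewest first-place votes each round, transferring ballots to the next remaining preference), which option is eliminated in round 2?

P

Round 1: S 58, Q 359, T 157, P 79, R 197. Eliminate S.
Round 2: Q 417, T 157, P 79, R 197. Eliminate P.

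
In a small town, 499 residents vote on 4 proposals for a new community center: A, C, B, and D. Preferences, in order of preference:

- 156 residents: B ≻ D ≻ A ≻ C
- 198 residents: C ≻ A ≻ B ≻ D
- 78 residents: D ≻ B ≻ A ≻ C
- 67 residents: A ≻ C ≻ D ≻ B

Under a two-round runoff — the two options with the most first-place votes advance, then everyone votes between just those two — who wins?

Round 1 first-place votes: A 67, C 198, B 156, D 78.
C and B advance.
Runoff: C is preferred to B by 265 voters; B by 234.
C wins the runoff.

C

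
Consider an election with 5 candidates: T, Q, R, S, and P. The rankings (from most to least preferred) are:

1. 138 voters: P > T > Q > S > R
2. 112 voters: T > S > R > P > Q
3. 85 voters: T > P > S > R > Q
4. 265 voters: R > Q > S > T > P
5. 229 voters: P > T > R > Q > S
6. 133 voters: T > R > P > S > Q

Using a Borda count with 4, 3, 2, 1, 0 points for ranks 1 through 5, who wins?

T: 138·3 + 112·4 + 85·4 + 265·1 + 229·3 + 133·4 = 2686
Q: 138·2 + 112·0 + 85·0 + 265·3 + 229·1 + 133·0 = 1300
R: 138·0 + 112·2 + 85·1 + 265·4 + 229·2 + 133·3 = 2226
S: 138·1 + 112·3 + 85·2 + 265·2 + 229·0 + 133·1 = 1307
P: 138·4 + 112·1 + 85·3 + 265·0 + 229·4 + 133·2 = 2101
T has the highest Borda score (2686).

T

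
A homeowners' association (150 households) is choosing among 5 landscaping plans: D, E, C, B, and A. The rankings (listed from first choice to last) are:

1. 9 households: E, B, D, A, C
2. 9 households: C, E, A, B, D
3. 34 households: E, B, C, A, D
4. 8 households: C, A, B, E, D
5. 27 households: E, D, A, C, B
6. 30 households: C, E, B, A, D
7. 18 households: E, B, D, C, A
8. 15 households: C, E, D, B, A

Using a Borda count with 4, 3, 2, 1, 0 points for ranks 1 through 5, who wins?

E

D: 9·2 + 9·0 + 34·0 + 8·0 + 27·3 + 30·0 + 18·2 + 15·2 = 165
E: 9·4 + 9·3 + 34·4 + 8·1 + 27·4 + 30·3 + 18·4 + 15·3 = 522
C: 9·0 + 9·4 + 34·2 + 8·4 + 27·1 + 30·4 + 18·1 + 15·4 = 361
B: 9·3 + 9·1 + 34·3 + 8·2 + 27·0 + 30·2 + 18·3 + 15·1 = 283
A: 9·1 + 9·2 + 34·1 + 8·3 + 27·2 + 30·1 + 18·0 + 15·0 = 169
E has the highest Borda score (522).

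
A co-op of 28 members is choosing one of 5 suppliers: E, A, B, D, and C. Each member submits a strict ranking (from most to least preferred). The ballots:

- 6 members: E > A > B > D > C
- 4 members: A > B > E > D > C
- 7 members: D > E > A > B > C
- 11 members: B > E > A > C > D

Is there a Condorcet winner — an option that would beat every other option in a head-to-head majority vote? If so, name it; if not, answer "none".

Checking pairwise contests:
B beats E 15–13.
E beats A 24–4.
A beats B 17–11.
E beats D 21–7.
E beats C 28–0.
Every option loses at least one head-to-head, so there is no Condorcet winner.

none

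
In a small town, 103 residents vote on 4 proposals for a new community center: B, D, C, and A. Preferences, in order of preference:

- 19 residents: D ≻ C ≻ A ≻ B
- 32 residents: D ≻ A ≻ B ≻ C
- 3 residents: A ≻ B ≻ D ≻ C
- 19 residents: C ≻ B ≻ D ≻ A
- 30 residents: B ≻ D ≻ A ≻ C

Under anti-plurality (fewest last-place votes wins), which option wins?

D

Last-place votes: B 19, D 0, C 65, A 19.
D is ranked last by the fewest voters, so D wins.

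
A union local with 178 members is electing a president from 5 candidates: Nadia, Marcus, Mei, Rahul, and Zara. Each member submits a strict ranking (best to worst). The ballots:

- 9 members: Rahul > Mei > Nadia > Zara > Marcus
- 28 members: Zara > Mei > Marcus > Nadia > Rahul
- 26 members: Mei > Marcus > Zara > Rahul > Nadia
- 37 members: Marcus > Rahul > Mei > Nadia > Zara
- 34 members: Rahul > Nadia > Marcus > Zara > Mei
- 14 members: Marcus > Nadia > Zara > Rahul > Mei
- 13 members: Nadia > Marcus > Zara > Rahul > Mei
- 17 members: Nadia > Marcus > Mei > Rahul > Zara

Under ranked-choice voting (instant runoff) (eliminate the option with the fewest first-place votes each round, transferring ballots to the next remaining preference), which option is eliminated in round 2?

Zara

Round 1: Nadia 30, Marcus 51, Mei 26, Rahul 43, Zara 28. Eliminate Mei.
Round 2: Nadia 30, Marcus 77, Rahul 43, Zara 28. Eliminate Zara.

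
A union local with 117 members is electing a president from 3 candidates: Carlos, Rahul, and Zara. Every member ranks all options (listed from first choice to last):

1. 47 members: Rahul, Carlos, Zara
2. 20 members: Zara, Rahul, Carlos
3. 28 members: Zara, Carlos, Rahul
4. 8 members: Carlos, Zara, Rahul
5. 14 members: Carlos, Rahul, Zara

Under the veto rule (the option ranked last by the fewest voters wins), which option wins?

Last-place votes: Carlos 20, Rahul 36, Zara 61.
Carlos is ranked last by the fewest voters, so Carlos wins.

Carlos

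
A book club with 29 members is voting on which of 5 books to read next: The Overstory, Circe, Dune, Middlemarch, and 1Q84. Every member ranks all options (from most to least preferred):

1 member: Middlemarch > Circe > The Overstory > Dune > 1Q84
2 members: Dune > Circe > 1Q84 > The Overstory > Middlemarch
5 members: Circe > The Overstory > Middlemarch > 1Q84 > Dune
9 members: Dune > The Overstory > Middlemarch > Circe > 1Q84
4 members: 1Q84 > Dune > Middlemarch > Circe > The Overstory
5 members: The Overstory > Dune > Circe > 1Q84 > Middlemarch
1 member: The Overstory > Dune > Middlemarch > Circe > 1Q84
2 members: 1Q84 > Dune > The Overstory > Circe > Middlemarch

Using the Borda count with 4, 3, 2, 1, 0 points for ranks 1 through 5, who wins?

The Overstory: 1·2 + 2·1 + 5·3 + 9·3 + 4·0 + 5·4 + 1·4 + 2·2 = 74
Circe: 1·3 + 2·3 + 5·4 + 9·1 + 4·1 + 5·2 + 1·1 + 2·1 = 55
Dune: 1·1 + 2·4 + 5·0 + 9·4 + 4·3 + 5·3 + 1·3 + 2·3 = 81
Middlemarch: 1·4 + 2·0 + 5·2 + 9·2 + 4·2 + 5·0 + 1·2 + 2·0 = 42
1Q84: 1·0 + 2·2 + 5·1 + 9·0 + 4·4 + 5·1 + 1·0 + 2·4 = 38
Dune has the highest Borda score (81).

Dune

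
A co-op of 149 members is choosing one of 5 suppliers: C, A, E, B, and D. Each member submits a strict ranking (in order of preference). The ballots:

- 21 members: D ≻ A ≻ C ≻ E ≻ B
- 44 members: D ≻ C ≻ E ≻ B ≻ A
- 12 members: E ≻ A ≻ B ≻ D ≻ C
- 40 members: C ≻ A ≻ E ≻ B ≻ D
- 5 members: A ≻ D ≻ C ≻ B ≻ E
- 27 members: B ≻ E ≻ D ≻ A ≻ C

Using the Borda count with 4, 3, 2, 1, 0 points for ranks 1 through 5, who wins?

C

C: 21·2 + 44·3 + 12·0 + 40·4 + 5·2 + 27·0 = 344
A: 21·3 + 44·0 + 12·3 + 40·3 + 5·4 + 27·1 = 266
E: 21·1 + 44·2 + 12·4 + 40·2 + 5·0 + 27·3 = 318
B: 21·0 + 44·1 + 12·2 + 40·1 + 5·1 + 27·4 = 221
D: 21·4 + 44·4 + 12·1 + 40·0 + 5·3 + 27·2 = 341
C has the highest Borda score (344).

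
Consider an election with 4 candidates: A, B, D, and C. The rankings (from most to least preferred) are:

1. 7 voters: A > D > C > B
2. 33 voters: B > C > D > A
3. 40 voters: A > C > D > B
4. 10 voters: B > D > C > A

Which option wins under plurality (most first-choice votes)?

A

First-place votes: A 47, B 43, D 0, C 0.
A has the most first-place votes.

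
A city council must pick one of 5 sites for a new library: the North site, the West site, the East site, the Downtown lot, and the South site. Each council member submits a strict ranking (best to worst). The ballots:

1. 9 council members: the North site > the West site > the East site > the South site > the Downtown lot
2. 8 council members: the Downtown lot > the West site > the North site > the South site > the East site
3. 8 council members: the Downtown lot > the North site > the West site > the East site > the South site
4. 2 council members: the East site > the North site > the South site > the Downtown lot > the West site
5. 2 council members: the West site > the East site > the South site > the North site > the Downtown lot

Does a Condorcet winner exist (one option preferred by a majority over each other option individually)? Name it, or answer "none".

the Downtown lot

the Downtown lot vs the North site: 16–13 for the Downtown lot.
the Downtown lot vs the West site: 18–11 for the Downtown lot.
the Downtown lot vs the East site: 16–13 for the Downtown lot.
the Downtown lot vs the South site: 16–13 for the Downtown lot.
the Downtown lot beats every other option head-to-head.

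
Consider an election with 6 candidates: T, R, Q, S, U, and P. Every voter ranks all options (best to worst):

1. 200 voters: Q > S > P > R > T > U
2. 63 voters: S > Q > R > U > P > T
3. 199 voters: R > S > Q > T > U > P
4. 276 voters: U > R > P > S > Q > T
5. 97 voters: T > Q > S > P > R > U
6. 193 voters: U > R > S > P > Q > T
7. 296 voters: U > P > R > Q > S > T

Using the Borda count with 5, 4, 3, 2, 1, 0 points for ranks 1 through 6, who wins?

R

T: 200·1 + 63·0 + 199·2 + 276·0 + 97·5 + 193·0 + 296·0 = 1083
R: 200·2 + 63·3 + 199·5 + 276·4 + 97·1 + 193·4 + 296·3 = 4445
Q: 200·5 + 63·4 + 199·3 + 276·1 + 97·4 + 193·1 + 296·2 = 3298
S: 200·4 + 63·5 + 199·4 + 276·2 + 97·3 + 193·3 + 296·1 = 3629
U: 200·0 + 63·2 + 199·1 + 276·5 + 97·0 + 193·5 + 296·5 = 4150
P: 200·3 + 63·1 + 199·0 + 276·3 + 97·2 + 193·2 + 296·4 = 3255
R has the highest Borda score (4445).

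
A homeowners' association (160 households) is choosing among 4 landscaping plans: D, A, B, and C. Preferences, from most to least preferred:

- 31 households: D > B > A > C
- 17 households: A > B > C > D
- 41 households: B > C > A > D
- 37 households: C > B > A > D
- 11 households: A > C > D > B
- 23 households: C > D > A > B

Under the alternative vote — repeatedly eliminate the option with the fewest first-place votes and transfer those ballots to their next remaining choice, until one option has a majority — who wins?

B

Round 1: D 31, A 28, B 41, C 60. Eliminate A.
Round 2: D 31, B 58, C 71. Eliminate D.
Round 3: B 89, C 71. B has a majority.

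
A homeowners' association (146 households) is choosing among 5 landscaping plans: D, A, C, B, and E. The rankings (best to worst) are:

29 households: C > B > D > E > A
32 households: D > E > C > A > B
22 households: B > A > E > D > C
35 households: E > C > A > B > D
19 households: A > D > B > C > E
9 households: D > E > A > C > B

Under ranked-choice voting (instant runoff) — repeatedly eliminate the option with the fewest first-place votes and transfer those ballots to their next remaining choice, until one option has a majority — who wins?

Round 1: D 41, A 19, C 29, B 22, E 35. Eliminate A.
Round 2: D 60, C 29, B 22, E 35. Eliminate B.
Round 3: D 60, C 29, E 57. Eliminate C.
Round 4: D 89, E 57. D has a majority.

D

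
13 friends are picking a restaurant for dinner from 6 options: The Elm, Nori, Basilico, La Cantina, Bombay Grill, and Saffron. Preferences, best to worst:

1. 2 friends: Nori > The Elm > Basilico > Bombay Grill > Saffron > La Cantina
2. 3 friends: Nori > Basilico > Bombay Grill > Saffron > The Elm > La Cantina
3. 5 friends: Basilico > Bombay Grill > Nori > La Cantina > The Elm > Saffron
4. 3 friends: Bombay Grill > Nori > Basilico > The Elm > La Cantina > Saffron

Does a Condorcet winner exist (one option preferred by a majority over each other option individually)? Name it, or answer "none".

Checking pairwise contests:
Nori beats The Elm 13–0.
Bombay Grill beats Nori 8–5.
Nori beats Basilico 8–5.
The Elm beats La Cantina 8–5.
Basilico beats Bombay Grill 10–3.
The Elm beats Saffron 10–3.
Every option loses at least one head-to-head, so there is no Condorcet winner.

none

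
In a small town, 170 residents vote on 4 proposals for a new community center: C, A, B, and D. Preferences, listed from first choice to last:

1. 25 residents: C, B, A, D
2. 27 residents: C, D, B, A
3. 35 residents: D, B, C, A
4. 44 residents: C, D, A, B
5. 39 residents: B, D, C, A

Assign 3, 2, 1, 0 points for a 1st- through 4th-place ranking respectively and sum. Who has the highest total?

C

C: 25·3 + 27·3 + 35·1 + 44·3 + 39·1 = 362
A: 25·1 + 27·0 + 35·0 + 44·1 + 39·0 = 69
B: 25·2 + 27·1 + 35·2 + 44·0 + 39·3 = 264
D: 25·0 + 27·2 + 35·3 + 44·2 + 39·2 = 325
C has the highest Borda score (362).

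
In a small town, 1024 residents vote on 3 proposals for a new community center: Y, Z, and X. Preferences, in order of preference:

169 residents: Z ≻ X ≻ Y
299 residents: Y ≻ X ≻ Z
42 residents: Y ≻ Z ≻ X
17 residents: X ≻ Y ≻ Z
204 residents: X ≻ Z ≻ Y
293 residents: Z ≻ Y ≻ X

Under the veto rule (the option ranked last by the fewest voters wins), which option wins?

Z

Last-place votes: Y 373, Z 316, X 335.
Z is ranked last by the fewest voters, so Z wins.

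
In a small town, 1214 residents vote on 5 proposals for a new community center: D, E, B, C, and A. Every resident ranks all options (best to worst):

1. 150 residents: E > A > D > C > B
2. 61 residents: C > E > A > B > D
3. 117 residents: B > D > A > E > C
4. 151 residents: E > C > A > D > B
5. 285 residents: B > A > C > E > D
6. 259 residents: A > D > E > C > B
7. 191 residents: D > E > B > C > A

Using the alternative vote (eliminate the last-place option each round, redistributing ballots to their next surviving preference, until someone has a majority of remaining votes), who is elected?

Round 1: D 191, E 301, B 402, C 61, A 259. Eliminate C.
Round 2: D 191, E 362, B 402, A 259. Eliminate D.
Round 3: E 553, B 402, A 259. Eliminate A.
Round 4: E 812, B 402. E has a majority.

E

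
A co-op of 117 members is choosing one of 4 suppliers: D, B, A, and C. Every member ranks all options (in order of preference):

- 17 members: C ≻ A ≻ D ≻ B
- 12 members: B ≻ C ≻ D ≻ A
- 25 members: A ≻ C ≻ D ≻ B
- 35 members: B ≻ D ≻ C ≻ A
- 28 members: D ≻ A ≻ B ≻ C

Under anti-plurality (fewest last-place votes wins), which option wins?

D

Last-place votes: D 0, B 42, A 47, C 28.
D is ranked last by the fewest voters, so D wins.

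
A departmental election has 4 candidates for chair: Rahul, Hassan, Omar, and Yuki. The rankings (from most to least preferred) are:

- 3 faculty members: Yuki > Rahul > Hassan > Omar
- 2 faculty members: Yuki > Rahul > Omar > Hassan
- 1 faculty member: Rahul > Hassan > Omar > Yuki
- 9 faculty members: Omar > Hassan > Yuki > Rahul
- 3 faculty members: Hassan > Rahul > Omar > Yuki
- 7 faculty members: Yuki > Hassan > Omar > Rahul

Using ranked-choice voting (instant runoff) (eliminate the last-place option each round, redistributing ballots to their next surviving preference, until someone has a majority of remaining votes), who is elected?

Round 1: Rahul 1, Hassan 3, Omar 9, Yuki 12. Eliminate Rahul.
Round 2: Hassan 4, Omar 9, Yuki 12. Eliminate Hassan.
Round 3: Omar 13, Yuki 12. Omar has a majority.

Omar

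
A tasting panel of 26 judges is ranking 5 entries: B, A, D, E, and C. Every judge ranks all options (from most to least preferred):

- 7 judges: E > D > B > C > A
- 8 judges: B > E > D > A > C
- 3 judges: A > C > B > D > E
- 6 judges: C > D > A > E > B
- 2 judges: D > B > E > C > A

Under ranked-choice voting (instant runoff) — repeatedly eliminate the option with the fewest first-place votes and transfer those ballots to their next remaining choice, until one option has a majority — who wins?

Round 1: B 8, A 3, D 2, E 7, C 6. Eliminate D.
Round 2: B 10, A 3, E 7, C 6. Eliminate A.
Round 3: B 10, E 7, C 9. Eliminate E.
Round 4: B 17, C 9. B has a majority.

B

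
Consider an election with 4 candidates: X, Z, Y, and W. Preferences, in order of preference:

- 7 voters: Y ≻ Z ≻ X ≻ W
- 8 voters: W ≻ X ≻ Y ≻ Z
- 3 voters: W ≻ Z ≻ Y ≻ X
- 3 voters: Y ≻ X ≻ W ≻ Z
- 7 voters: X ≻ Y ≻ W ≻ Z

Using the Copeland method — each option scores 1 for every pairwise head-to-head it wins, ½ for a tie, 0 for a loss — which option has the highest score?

X

X: beats Z, Y, and W → score 3.
Z: loses to X, Y, and W → score 0.
Y: beats Z and W; loses to X → score 2.
W: beats Z; loses to X and Y → score 1.
X has the best pairwise record.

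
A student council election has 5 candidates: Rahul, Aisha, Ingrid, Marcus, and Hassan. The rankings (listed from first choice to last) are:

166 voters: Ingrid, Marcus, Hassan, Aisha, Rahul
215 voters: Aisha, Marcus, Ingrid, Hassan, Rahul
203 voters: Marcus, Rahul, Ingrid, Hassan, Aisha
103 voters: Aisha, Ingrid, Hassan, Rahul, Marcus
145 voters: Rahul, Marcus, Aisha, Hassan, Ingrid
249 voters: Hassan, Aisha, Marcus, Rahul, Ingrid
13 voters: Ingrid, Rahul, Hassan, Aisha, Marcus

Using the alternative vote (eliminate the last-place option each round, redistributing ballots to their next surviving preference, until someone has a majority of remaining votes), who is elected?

Round 1: Rahul 145, Aisha 318, Ingrid 179, Marcus 203, Hassan 249. Eliminate Rahul.
Round 2: Aisha 318, Ingrid 179, Marcus 348, Hassan 249. Eliminate Ingrid.
Round 3: Aisha 318, Marcus 514, Hassan 262. Eliminate Hassan.
Round 4: Aisha 580, Marcus 514. Aisha has a majority.

Aisha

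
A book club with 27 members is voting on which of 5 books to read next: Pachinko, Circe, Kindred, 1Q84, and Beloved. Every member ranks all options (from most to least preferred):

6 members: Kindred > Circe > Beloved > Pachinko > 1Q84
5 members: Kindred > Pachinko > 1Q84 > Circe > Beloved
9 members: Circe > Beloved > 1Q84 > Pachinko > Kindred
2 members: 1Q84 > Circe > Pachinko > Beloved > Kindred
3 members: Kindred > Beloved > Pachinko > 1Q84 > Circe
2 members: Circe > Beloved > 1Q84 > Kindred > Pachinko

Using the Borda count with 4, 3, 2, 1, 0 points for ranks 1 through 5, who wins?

Pachinko: 6·1 + 5·3 + 9·1 + 2·2 + 3·2 + 2·0 = 40
Circe: 6·3 + 5·1 + 9·4 + 2·3 + 3·0 + 2·4 = 73
Kindred: 6·4 + 5·4 + 9·0 + 2·0 + 3·4 + 2·1 = 58
1Q84: 6·0 + 5·2 + 9·2 + 2·4 + 3·1 + 2·2 = 43
Beloved: 6·2 + 5·0 + 9·3 + 2·1 + 3·3 + 2·3 = 56
Circe has the highest Borda score (73).

Circe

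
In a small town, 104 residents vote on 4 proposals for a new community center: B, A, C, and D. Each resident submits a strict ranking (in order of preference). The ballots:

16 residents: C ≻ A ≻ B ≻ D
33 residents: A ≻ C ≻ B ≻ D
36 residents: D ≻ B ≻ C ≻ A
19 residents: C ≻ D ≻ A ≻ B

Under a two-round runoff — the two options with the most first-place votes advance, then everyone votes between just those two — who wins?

Round 1 first-place votes: B 0, A 33, C 35, D 36.
D and C advance.
Runoff: D is preferred to C by 36 voters; C by 68.
C wins the runoff.

C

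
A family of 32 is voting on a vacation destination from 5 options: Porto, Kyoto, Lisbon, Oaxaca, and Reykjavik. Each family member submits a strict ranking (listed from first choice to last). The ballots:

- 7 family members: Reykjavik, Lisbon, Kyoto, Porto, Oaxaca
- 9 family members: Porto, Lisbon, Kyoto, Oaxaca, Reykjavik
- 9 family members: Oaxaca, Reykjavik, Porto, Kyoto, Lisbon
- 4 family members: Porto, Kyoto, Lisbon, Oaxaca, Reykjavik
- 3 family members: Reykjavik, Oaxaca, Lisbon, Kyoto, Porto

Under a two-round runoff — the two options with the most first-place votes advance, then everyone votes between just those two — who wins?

Round 1 first-place votes: Porto 13, Kyoto 0, Lisbon 0, Oaxaca 9, Reykjavik 10.
Porto and Reykjavik advance.
Runoff: Porto is preferred to Reykjavik by 13 voters; Reykjavik by 19.
Reykjavik wins the runoff.

Reykjavik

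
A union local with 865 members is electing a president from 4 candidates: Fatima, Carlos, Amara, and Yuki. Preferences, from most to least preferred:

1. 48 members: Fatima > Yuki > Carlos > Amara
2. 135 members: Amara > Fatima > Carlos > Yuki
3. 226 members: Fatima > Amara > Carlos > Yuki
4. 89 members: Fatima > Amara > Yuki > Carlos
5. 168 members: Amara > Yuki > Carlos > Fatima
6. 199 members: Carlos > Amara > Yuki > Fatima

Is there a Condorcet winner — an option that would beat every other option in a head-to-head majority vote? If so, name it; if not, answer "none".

Amara

Amara vs Fatima: 502–363 for Amara.
Amara vs Carlos: 618–247 for Amara.
Amara vs Yuki: 817–48 for Amara.
Amara beats every other option head-to-head.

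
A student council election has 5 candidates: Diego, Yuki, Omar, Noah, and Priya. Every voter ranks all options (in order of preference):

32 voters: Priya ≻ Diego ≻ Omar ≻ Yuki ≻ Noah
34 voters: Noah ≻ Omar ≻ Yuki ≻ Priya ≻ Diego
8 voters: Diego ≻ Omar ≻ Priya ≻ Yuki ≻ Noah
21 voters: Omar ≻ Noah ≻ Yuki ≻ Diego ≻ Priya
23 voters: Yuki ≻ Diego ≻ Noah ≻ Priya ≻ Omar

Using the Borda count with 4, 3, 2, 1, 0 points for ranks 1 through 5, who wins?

Diego: 32·3 + 34·0 + 8·4 + 21·1 + 23·3 = 218
Yuki: 32·1 + 34·2 + 8·1 + 21·2 + 23·4 = 242
Omar: 32·2 + 34·3 + 8·3 + 21·4 + 23·0 = 274
Noah: 32·0 + 34·4 + 8·0 + 21·3 + 23·2 = 245
Priya: 32·4 + 34·1 + 8·2 + 21·0 + 23·1 = 201
Omar has the highest Borda score (274).

Omar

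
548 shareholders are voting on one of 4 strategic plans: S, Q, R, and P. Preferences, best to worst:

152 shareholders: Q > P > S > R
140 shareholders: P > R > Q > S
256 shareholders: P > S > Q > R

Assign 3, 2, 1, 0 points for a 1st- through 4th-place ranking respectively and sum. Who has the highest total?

S: 152·1 + 140·0 + 256·2 = 664
Q: 152·3 + 140·1 + 256·1 = 852
R: 152·0 + 140·2 + 256·0 = 280
P: 152·2 + 140·3 + 256·3 = 1492
P has the highest Borda score (1492).

P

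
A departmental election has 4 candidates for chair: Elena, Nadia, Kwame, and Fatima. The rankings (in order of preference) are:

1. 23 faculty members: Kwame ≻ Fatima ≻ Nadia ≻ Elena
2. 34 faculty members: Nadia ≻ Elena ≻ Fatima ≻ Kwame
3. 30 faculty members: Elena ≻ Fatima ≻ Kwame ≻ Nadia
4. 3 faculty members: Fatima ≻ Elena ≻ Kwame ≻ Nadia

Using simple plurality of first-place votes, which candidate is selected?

Nadia

First-place votes: Elena 30, Nadia 34, Kwame 23, Fatima 3.
Nadia has the most first-place votes.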